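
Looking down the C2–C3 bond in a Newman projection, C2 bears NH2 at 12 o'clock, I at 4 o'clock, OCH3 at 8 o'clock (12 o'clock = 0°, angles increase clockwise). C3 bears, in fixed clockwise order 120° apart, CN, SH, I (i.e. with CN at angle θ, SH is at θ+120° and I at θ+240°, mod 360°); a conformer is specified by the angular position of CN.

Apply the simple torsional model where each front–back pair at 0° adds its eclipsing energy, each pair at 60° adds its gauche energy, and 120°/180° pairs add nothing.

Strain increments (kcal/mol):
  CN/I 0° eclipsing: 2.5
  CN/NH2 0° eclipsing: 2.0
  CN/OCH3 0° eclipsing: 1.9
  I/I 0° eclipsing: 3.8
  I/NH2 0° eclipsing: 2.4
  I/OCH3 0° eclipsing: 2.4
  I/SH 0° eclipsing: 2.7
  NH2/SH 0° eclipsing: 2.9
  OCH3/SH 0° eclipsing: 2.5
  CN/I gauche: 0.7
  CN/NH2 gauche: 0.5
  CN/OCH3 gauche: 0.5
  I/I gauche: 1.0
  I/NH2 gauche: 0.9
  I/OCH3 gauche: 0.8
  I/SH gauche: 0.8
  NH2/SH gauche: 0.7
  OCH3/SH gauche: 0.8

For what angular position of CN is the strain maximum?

240°

CN at 0° is eclipsed. NH2 at 0° is eclipsed with CN at 0° (2.0); I at 120° is eclipsed with SH at 120° (2.7); OCH3 at 240° is eclipsed with I at 240° (2.4). Total 7.1 kcal/mol.
CN at 60° is staggered. NH2 at 0° is gauche with CN at 60° (0.5); NH2 at 0° is gauche with I at 300° (0.9); I at 120° is gauche with CN at 60° (0.7); I at 120° is gauche with SH at 180° (0.8); OCH3 at 240° is gauche with SH at 180° (0.8); OCH3 at 240° is gauche with I at 300° (0.8). Total 4.5 kcal/mol.
CN at 120° is eclipsed. NH2 at 0° is eclipsed with I at 0° (2.4); I at 120° is eclipsed with CN at 120° (2.5); OCH3 at 240° is eclipsed with SH at 240° (2.5). Total 7.4 kcal/mol.
CN at 180° is staggered. NH2 at 0° is gauche with SH at 300° (0.7); NH2 at 0° is gauche with I at 60° (0.9); I at 120° is gauche with CN at 180° (0.7); I at 120° is gauche with I at 60° (1.0); OCH3 at 240° is gauche with CN at 180° (0.5); OCH3 at 240° is gauche with SH at 300° (0.8). Total 4.6 kcal/mol.
CN at 240° is eclipsed. NH2 at 0° is eclipsed with SH at 0° (2.9); I at 120° is eclipsed with I at 120° (3.8); OCH3 at 240° is eclipsed with CN at 240° (1.9). Total 8.6 kcal/mol.
CN at 300° is staggered. NH2 at 0° is gauche with CN at 300° (0.5); NH2 at 0° is gauche with SH at 60° (0.7); I at 120° is gauche with SH at 60° (0.8); I at 120° is gauche with I at 180° (1.0); OCH3 at 240° is gauche with CN at 300° (0.5); OCH3 at 240° is gauche with I at 180° (0.8). Total 4.3 kcal/mol.
The maximum (8.6 kcal/mol) occurs with CN at 240°.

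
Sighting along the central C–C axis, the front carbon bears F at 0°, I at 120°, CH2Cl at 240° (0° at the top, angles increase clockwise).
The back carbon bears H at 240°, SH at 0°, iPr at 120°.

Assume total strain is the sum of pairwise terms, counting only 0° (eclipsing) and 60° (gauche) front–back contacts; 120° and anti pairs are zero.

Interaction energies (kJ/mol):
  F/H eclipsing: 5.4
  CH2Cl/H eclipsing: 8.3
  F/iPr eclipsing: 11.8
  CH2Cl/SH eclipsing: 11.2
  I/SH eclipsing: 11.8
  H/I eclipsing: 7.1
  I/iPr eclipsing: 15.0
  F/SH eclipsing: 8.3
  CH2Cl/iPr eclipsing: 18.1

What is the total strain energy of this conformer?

31.6 kJ/mol

This conformer is eclipsed. F at 0° is eclipsed with SH at 0° (8.3); I at 120° is eclipsed with iPr at 120° (15.0); CH2Cl at 240° is eclipsed with H at 240° (8.3). Total 31.6 kJ/mol.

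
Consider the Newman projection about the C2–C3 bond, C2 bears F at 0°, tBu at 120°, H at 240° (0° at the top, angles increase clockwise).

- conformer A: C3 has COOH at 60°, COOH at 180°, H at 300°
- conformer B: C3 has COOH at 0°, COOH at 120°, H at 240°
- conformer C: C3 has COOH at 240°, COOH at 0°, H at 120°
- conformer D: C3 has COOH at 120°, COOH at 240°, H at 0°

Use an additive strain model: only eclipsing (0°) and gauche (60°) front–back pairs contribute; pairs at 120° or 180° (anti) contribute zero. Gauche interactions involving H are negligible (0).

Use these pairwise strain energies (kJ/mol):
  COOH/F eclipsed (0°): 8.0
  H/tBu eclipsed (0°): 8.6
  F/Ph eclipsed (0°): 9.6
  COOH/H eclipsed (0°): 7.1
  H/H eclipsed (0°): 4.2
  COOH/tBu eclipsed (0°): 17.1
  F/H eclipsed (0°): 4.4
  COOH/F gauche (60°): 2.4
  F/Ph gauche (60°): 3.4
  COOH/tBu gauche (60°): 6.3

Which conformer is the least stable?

B

A is staggered. F at 0° is gauche with COOH at 60° (2.4); tBu at 120° is gauche with COOH at 60° (6.3); tBu at 120° is gauche with COOH at 180° (6.3). Total 15.0 kJ/mol.
B is eclipsed. F at 0° is eclipsed with COOH at 0° (8.0); tBu at 120° is eclipsed with COOH at 120° (17.1); H at 240° is eclipsed with H at 240° (4.2). Total 29.3 kJ/mol.
C is eclipsed. F at 0° is eclipsed with COOH at 0° (8.0); tBu at 120° is eclipsed with H at 120° (8.6); H at 240° is eclipsed with COOH at 240° (7.1). Total 23.7 kJ/mol.
D is eclipsed. F at 0° is eclipsed with H at 0° (4.4); tBu at 120° is eclipsed with COOH at 120° (17.1); H at 240° is eclipsed with COOH at 240° (7.1). Total 28.6 kJ/mol.
B has the highest total (29.3 kJ/mol).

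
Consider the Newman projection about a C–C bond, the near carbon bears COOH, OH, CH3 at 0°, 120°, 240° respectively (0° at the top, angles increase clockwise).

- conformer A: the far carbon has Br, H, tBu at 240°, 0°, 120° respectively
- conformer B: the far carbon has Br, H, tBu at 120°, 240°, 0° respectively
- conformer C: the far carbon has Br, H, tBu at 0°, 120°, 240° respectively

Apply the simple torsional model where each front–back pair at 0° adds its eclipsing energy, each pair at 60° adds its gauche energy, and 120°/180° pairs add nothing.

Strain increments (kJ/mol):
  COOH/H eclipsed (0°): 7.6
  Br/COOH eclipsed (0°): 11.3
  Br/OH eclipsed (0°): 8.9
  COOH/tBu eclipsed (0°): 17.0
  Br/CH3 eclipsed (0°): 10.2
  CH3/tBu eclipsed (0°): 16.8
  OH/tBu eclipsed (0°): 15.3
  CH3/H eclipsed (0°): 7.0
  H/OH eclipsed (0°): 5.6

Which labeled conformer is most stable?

A (eclipsed): COOH(0°)/H(0°) eclipsed 7.6; OH(120°)/tBu(120°) eclipsed 15.3; CH3(240°)/Br(240°) eclipsed 10.2 → 33.1 kJ/mol.
B (eclipsed): COOH(0°)/tBu(0°) eclipsed 17.0; OH(120°)/Br(120°) eclipsed 8.9; CH3(240°)/H(240°) eclipsed 7.0 → 32.9 kJ/mol.
C (eclipsed): COOH(0°)/Br(0°) eclipsed 11.3; OH(120°)/H(120°) eclipsed 5.6; CH3(240°)/tBu(240°) eclipsed 16.8 → 33.7 kJ/mol.
B has the lowest total (32.9 kJ/mol).

B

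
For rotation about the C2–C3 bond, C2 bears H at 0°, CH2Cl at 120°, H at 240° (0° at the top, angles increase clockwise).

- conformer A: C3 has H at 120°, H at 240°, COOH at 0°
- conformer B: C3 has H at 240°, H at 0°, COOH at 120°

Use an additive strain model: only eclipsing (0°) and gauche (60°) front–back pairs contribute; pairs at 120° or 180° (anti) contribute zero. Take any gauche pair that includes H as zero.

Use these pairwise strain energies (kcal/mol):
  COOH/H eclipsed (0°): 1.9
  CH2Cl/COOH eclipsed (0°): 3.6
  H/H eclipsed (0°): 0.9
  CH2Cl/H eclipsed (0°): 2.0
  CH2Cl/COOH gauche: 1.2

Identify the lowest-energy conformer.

A (eclipsed): H(0°)/COOH(0°) eclipsed 1.9; CH2Cl(120°)/H(120°) eclipsed 2.0; H(240°)/H(240°) eclipsed 0.9 → 4.8 kcal/mol.
B (eclipsed): H(0°)/H(0°) eclipsed 0.9; CH2Cl(120°)/COOH(120°) eclipsed 3.6; H(240°)/H(240°) eclipsed 0.9 → 5.4 kcal/mol.
A has the lowest total (4.8 kcal/mol).

A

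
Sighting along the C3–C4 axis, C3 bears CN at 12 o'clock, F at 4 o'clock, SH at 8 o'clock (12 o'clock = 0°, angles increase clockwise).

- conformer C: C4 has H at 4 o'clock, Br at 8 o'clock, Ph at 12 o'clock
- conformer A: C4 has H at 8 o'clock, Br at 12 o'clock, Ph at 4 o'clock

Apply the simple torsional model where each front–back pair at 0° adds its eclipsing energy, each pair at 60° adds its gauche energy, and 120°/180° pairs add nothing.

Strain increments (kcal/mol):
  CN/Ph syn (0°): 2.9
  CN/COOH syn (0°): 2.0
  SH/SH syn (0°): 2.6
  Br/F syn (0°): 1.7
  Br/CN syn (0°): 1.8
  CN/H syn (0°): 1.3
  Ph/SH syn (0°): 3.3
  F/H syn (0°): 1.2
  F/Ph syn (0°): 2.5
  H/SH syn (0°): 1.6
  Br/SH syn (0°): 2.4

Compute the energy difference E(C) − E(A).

C (eclipsed): CN–Ph eclipsed, F–H eclipsed, SH–Br eclipsed; 2.9 + 1.2 + 2.4 = 6.5 kcal/mol.
A (eclipsed): CN–Br eclipsed, F–Ph eclipsed, SH–H eclipsed; 1.8 + 2.5 + 1.6 = 5.9 kcal/mol.
E(C) − E(A) = 6.5 − 5.9 = +0.6 kcal/mol.

+0.6 kcal/mol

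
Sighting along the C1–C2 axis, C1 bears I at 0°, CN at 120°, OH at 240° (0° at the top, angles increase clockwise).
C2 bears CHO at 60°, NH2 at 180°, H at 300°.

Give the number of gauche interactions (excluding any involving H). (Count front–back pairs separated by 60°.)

Non-H gauche pairs: I(0°)/CHO(60°); CN(120°)/CHO(60°); CN(120°)/NH2(180°); OH(240°)/NH2(180°) — 4 interactions.

4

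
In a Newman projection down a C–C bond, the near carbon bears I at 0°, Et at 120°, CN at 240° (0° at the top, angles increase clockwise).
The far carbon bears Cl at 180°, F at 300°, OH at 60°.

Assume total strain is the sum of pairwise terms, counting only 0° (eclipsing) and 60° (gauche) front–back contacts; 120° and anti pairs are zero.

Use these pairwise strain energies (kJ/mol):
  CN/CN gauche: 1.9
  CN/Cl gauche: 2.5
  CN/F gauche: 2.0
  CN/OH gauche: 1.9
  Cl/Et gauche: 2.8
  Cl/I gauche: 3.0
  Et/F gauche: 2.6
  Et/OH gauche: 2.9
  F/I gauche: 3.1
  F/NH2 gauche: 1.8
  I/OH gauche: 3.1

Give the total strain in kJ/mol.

16.4 kJ/mol

This conformer (staggered): I(0°)/F(300°) gauche 3.1; I(0°)/OH(60°) gauche 3.1; Et(120°)/Cl(180°) gauche 2.8; Et(120°)/OH(60°) gauche 2.9; CN(240°)/Cl(180°) gauche 2.5; CN(240°)/F(300°) gauche 2.0 → 16.4 kJ/mol.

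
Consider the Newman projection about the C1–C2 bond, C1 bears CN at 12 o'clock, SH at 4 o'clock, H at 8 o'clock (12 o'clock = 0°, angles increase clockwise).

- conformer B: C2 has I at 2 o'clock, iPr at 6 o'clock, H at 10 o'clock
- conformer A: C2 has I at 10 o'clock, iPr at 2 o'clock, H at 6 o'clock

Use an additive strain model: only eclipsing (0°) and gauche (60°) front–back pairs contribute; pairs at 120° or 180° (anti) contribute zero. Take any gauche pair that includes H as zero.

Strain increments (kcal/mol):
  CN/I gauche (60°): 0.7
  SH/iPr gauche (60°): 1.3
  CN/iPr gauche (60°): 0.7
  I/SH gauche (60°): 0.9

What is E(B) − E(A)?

+0.2 kcal/mol

B (staggered): CN(0°)/I(60°) gauche 0.7; SH(120°)/I(60°) gauche 0.9; SH(120°)/iPr(180°) gauche 1.3 → 2.9 kcal/mol.
A (staggered): CN(0°)/I(300°) gauche 0.7; CN(0°)/iPr(60°) gauche 0.7; SH(120°)/iPr(60°) gauche 1.3 → 2.7 kcal/mol.
E(B) − E(A) = 2.9 − 2.7 = +0.2 kcal/mol.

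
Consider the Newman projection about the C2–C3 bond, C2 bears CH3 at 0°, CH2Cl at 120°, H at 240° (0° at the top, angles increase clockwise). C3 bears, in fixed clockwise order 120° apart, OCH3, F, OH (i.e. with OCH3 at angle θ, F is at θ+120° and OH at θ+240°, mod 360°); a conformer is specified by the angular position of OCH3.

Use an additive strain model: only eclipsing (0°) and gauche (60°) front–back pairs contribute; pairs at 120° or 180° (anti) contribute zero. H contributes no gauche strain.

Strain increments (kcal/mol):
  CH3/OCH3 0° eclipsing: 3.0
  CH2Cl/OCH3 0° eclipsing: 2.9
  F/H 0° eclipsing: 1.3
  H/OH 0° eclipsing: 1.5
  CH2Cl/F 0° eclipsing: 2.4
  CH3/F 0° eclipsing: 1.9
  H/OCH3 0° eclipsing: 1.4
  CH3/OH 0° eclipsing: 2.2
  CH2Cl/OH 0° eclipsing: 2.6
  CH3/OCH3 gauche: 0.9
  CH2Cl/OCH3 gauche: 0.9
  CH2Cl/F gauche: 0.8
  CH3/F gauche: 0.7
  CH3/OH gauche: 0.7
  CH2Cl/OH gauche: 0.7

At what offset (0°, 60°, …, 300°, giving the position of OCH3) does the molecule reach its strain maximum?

OCH3 at 0° is eclipsed. CH3 at 0° is eclipsed with OCH3 at 0° (3.0); CH2Cl at 120° is eclipsed with F at 120° (2.4); H at 240° is eclipsed with OH at 240° (1.5). Total 6.9 kcal/mol.
OCH3 at 60° is staggered. CH3 at 0° is gauche with OCH3 at 60° (0.9); CH3 at 0° is gauche with OH at 300° (0.7); CH2Cl at 120° is gauche with OCH3 at 60° (0.9); CH2Cl at 120° is gauche with F at 180° (0.8). Total 3.3 kcal/mol.
OCH3 at 120° is eclipsed. CH3 at 0° is eclipsed with OH at 0° (2.2); CH2Cl at 120° is eclipsed with OCH3 at 120° (2.9); H at 240° is eclipsed with F at 240° (1.3). Total 6.4 kcal/mol.
OCH3 at 180° is staggered. CH3 at 0° is gauche with F at 300° (0.7); CH3 at 0° is gauche with OH at 60° (0.7); CH2Cl at 120° is gauche with OCH3 at 180° (0.9); CH2Cl at 120° is gauche with OH at 60° (0.7). Total 3.0 kcal/mol.
OCH3 at 240° is eclipsed. CH3 at 0° is eclipsed with F at 0° (1.9); CH2Cl at 120° is eclipsed with OH at 120° (2.6); H at 240° is eclipsed with OCH3 at 240° (1.4). Total 5.9 kcal/mol.
OCH3 at 300° is staggered. CH3 at 0° is gauche with OCH3 at 300° (0.9); CH3 at 0° is gauche with F at 60° (0.7); CH2Cl at 120° is gauche with F at 60° (0.8); CH2Cl at 120° is gauche with OH at 180° (0.7). Total 3.1 kcal/mol.
The maximum (6.9 kcal/mol) occurs with OCH3 at 0°.

0°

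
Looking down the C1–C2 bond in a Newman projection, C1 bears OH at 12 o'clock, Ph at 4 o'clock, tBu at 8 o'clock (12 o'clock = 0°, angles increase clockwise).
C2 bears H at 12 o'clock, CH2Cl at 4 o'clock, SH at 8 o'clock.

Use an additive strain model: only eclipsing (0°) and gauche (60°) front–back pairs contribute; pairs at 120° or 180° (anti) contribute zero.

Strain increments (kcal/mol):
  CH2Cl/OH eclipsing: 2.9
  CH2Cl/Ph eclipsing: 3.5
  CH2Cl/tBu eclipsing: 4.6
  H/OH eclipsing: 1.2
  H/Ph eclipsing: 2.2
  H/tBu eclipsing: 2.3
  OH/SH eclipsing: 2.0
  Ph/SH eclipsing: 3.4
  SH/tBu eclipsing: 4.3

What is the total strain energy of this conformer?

This conformer is eclipsed. OH at 0° is eclipsed with H at 0° (1.2); Ph at 120° is eclipsed with CH2Cl at 120° (3.5); tBu at 240° is eclipsed with SH at 240° (4.3). Total 9.0 kcal/mol.

9.0 kcal/mol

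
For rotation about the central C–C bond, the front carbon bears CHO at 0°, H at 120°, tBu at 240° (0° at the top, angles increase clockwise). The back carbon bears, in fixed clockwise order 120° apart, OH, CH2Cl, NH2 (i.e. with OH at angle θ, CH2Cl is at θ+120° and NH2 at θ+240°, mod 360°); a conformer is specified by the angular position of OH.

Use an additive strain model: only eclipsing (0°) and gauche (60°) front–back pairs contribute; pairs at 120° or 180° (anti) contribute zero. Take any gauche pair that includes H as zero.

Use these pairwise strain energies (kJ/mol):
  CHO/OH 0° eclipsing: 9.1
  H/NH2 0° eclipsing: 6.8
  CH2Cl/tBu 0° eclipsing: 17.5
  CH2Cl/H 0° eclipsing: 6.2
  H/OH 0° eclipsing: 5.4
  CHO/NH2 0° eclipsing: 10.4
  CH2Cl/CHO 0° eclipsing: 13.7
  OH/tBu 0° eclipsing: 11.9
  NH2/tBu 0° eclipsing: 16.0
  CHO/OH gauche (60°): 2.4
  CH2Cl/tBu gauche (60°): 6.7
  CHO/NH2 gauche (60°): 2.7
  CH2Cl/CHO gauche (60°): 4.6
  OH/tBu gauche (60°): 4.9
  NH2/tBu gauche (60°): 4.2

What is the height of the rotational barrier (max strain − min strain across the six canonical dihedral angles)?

17.3 kJ/mol

OH at 0° (eclipsed): CHO(0°)/OH(0°) eclipsed 9.1; H(120°)/CH2Cl(120°) eclipsed 6.2; tBu(240°)/NH2(240°) eclipsed 16.0 → 31.3 kJ/mol.
OH at 60° (staggered): CHO(0°)/OH(60°) gauche 2.4; CHO(0°)/NH2(300°) gauche 2.7; tBu(240°)/CH2Cl(180°) gauche 6.7; tBu(240°)/NH2(300°) gauche 4.2 → 16.0 kJ/mol.
OH at 120° (eclipsed): CHO(0°)/NH2(0°) eclipsed 10.4; H(120°)/OH(120°) eclipsed 5.4; tBu(240°)/CH2Cl(240°) eclipsed 17.5 → 33.3 kJ/mol.
OH at 180° (staggered): CHO(0°)/CH2Cl(300°) gauche 4.6; CHO(0°)/NH2(60°) gauche 2.7; tBu(240°)/OH(180°) gauche 4.9; tBu(240°)/CH2Cl(300°) gauche 6.7 → 18.9 kJ/mol.
OH at 240° (eclipsed): CHO(0°)/CH2Cl(0°) eclipsed 13.7; H(120°)/NH2(120°) eclipsed 6.8; tBu(240°)/OH(240°) eclipsed 11.9 → 32.4 kJ/mol.
OH at 300° (staggered): CHO(0°)/OH(300°) gauche 2.4; CHO(0°)/CH2Cl(60°) gauche 4.6; tBu(240°)/OH(300°) gauche 4.9; tBu(240°)/NH2(180°) gauche 4.2 → 16.1 kJ/mol.
Max at 120° (33.3 kJ/mol), min at 60° (16.0 kJ/mol); barrier = 17.3 kJ/mol.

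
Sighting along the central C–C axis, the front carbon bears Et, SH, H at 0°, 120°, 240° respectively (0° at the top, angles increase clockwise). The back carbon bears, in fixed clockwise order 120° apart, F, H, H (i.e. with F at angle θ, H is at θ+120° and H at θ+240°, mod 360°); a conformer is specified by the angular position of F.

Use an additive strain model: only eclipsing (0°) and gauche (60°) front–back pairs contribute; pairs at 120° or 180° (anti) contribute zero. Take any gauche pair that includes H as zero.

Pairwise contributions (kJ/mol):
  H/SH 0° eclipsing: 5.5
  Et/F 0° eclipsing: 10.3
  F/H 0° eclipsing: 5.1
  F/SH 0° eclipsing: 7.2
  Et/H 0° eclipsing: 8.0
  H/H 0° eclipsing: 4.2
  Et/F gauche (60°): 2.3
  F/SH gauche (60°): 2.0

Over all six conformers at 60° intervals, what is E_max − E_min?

18.0 kJ/mol

F at 0° (eclipsed): Et(0°)/F(0°) eclipsed 10.3; SH(120°)/H(120°) eclipsed 5.5; H(240°)/H(240°) eclipsed 4.2 → 20.0 kJ/mol.
F at 60° (staggered): Et(0°)/F(60°) gauche 2.3; SH(120°)/F(60°) gauche 2.0 → 4.3 kJ/mol.
F at 120° (eclipsed): Et(0°)/H(0°) eclipsed 8.0; SH(120°)/F(120°) eclipsed 7.2; H(240°)/H(240°) eclipsed 4.2 → 19.4 kJ/mol.
F at 180° (staggered): SH(120°)/F(180°) gauche 2.0 → 2.0 kJ/mol.
F at 240° (eclipsed): Et(0°)/H(0°) eclipsed 8.0; SH(120°)/H(120°) eclipsed 5.5; H(240°)/F(240°) eclipsed 5.1 → 18.6 kJ/mol.
F at 300° (staggered): Et(0°)/F(300°) gauche 2.3 → 2.3 kJ/mol.
Max at 0° (20.0 kJ/mol), min at 180° (2.0 kJ/mol); barrier = 18.0 kJ/mol.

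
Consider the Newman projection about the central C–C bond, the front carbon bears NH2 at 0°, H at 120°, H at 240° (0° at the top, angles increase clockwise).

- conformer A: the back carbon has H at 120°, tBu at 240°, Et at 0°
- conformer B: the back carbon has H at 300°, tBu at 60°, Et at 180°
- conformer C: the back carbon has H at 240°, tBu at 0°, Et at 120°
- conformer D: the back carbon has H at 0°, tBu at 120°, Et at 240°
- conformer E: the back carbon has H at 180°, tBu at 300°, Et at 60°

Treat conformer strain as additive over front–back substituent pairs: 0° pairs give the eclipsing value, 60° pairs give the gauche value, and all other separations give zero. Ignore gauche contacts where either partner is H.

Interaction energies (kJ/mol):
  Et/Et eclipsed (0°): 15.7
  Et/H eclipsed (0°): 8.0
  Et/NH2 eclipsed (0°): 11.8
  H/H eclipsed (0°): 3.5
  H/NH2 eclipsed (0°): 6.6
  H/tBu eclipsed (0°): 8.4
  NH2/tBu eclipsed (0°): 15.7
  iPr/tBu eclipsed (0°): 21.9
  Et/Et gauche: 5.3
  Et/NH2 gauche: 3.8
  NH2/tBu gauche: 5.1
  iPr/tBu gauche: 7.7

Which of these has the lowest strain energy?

B

A (eclipsed): NH2(0°)/Et(0°) eclipsed 11.8; H(120°)/H(120°) eclipsed 3.5; H(240°)/tBu(240°) eclipsed 8.4 → 23.7 kJ/mol.
B (staggered): NH2(0°)/tBu(60°) gauche 5.1 → 5.1 kJ/mol.
C (eclipsed): NH2(0°)/tBu(0°) eclipsed 15.7; H(120°)/Et(120°) eclipsed 8.0; H(240°)/H(240°) eclipsed 3.5 → 27.2 kJ/mol.
D (eclipsed): NH2(0°)/H(0°) eclipsed 6.6; H(120°)/tBu(120°) eclipsed 8.4; H(240°)/Et(240°) eclipsed 8.0 → 23.0 kJ/mol.
E (staggered): NH2(0°)/tBu(300°) gauche 5.1; NH2(0°)/Et(60°) gauche 3.8 → 8.9 kJ/mol.
B has the lowest total (5.1 kJ/mol).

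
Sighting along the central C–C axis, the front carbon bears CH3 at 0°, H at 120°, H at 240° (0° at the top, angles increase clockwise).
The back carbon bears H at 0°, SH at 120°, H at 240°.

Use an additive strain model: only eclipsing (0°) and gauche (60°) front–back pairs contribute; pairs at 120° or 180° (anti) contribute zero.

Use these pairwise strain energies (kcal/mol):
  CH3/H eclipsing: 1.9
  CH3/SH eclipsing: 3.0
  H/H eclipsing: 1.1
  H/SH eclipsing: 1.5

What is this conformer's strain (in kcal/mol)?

4.5 kcal/mol

This conformer is eclipsed. CH3 at 0° is eclipsed with H at 0° (1.9); H at 120° is eclipsed with SH at 120° (1.5); H at 240° is eclipsed with H at 240° (1.1). Total 4.5 kcal/mol.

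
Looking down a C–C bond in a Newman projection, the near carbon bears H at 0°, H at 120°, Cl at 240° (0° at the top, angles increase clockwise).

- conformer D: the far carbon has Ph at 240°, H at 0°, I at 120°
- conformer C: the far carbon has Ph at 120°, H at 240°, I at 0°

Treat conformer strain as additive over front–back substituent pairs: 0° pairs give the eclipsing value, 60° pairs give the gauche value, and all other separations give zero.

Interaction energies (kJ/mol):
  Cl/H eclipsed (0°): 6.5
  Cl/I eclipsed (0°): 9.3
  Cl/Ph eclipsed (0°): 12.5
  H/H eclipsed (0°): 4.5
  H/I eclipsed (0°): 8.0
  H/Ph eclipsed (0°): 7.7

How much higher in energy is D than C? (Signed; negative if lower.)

D (eclipsed): H(0°)/H(0°) eclipsed 4.5; H(120°)/I(120°) eclipsed 8.0; Cl(240°)/Ph(240°) eclipsed 12.5 → 25.0 kJ/mol.
C (eclipsed): H(0°)/I(0°) eclipsed 8.0; H(120°)/Ph(120°) eclipsed 7.7; Cl(240°)/H(240°) eclipsed 6.5 → 22.2 kJ/mol.
E(D) − E(C) = 25.0 − 22.2 = +2.8 kJ/mol.

+2.8 kJ/mol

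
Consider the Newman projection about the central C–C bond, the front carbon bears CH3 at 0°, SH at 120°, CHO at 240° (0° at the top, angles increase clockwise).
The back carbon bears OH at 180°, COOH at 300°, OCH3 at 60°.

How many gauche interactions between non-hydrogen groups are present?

6

Non-H gauche pairs: CH3(0°)/COOH(300°); CH3(0°)/OCH3(60°); SH(120°)/OH(180°); SH(120°)/OCH3(60°); CHO(240°)/OH(180°); CHO(240°)/COOH(300°) — 6 interactions.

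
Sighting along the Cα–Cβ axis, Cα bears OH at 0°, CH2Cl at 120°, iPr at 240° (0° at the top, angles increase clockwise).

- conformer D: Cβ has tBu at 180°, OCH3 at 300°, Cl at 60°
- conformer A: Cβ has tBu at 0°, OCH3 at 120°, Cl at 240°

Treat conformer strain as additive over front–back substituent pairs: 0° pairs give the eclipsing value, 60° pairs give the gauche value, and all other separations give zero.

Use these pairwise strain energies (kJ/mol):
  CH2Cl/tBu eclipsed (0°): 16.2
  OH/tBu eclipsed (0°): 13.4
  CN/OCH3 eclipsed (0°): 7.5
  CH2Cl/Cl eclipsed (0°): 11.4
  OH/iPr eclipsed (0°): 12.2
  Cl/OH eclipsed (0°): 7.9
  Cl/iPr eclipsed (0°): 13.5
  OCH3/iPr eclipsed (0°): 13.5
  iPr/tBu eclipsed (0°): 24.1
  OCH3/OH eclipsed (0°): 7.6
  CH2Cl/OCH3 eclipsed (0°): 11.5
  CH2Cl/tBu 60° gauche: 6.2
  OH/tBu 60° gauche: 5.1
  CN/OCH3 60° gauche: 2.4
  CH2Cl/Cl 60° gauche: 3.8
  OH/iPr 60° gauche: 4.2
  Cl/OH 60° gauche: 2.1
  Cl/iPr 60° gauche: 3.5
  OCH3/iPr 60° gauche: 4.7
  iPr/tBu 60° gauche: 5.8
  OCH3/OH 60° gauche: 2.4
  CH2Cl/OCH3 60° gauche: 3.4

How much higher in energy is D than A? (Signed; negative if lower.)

D (staggered): OH–OCH3 gauche, OH–Cl gauche, CH2Cl–tBu gauche, CH2Cl–Cl gauche, iPr–tBu gauche, iPr–OCH3 gauche; 2.4 + 2.1 + 6.2 + 3.8 + 5.8 + 4.7 = 25.0 kJ/mol.
A (eclipsed): OH–tBu eclipsed, CH2Cl–OCH3 eclipsed, iPr–Cl eclipsed; 13.4 + 11.5 + 13.5 = 38.4 kJ/mol.
E(D) − E(A) = 25.0 − 38.4 = -13.4 kJ/mol.

-13.4 kJ/mol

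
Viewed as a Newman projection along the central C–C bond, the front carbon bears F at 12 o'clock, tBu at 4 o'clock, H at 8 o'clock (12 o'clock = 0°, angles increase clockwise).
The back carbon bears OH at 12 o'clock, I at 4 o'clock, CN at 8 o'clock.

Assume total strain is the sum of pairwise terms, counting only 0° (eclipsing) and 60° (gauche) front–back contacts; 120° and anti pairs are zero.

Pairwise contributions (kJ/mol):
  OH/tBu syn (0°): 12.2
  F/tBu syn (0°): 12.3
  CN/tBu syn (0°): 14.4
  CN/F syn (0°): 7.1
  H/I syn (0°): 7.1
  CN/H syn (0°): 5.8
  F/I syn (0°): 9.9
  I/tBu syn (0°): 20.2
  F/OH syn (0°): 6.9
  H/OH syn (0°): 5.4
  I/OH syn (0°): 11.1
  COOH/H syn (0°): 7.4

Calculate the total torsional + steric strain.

This conformer is eclipsed. F at 0° is eclipsed with OH at 0° (6.9); tBu at 120° is eclipsed with I at 120° (20.2); H at 240° is eclipsed with CN at 240° (5.8). Total 32.9 kJ/mol.

32.9 kJ/mol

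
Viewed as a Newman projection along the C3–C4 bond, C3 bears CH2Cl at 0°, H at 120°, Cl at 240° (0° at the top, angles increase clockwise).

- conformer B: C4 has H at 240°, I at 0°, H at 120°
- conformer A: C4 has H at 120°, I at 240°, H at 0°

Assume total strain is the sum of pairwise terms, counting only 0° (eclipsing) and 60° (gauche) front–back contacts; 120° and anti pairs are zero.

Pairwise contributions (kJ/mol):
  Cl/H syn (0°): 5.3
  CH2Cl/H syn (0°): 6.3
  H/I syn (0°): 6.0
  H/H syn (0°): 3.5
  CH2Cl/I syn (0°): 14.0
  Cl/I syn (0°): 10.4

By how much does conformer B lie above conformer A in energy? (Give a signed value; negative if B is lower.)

B is eclipsed. CH2Cl at 0° is eclipsed with I at 0° (14.0); H at 120° is eclipsed with H at 120° (3.5); Cl at 240° is eclipsed with H at 240° (5.3). Total 22.8 kJ/mol.
A is eclipsed. CH2Cl at 0° is eclipsed with H at 0° (6.3); H at 120° is eclipsed with H at 120° (3.5); Cl at 240° is eclipsed with I at 240° (10.4). Total 20.2 kJ/mol.
E(B) − E(A) = 22.8 − 20.2 = +2.6 kJ/mol.

+2.6 kJ/mol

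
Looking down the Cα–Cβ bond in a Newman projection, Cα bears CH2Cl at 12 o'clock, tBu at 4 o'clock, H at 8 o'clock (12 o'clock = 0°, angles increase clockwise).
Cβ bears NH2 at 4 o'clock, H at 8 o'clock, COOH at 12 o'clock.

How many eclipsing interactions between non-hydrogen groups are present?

Non-H eclipsing pairs: CH2Cl(0°)/COOH(0°); tBu(120°)/NH2(120°) — 2 interactions.

2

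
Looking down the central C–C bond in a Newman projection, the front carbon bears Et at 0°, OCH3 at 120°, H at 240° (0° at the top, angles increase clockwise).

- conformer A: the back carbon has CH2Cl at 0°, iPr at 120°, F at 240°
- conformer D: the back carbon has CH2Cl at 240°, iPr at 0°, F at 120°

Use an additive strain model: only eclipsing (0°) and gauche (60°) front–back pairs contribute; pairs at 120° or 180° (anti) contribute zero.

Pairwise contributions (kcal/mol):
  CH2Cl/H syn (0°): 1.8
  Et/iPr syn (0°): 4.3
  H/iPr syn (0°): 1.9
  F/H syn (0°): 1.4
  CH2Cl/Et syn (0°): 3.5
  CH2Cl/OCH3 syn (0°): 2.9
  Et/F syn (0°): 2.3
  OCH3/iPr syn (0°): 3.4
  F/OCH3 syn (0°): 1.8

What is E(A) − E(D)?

+0.4 kcal/mol

A is eclipsed. Et at 0° is eclipsed with CH2Cl at 0° (3.5); OCH3 at 120° is eclipsed with iPr at 120° (3.4); H at 240° is eclipsed with F at 240° (1.4). Total 8.3 kcal/mol.
D is eclipsed. Et at 0° is eclipsed with iPr at 0° (4.3); OCH3 at 120° is eclipsed with F at 120° (1.8); H at 240° is eclipsed with CH2Cl at 240° (1.8). Total 7.9 kcal/mol.
E(A) − E(D) = 8.3 − 7.9 = +0.4 kcal/mol.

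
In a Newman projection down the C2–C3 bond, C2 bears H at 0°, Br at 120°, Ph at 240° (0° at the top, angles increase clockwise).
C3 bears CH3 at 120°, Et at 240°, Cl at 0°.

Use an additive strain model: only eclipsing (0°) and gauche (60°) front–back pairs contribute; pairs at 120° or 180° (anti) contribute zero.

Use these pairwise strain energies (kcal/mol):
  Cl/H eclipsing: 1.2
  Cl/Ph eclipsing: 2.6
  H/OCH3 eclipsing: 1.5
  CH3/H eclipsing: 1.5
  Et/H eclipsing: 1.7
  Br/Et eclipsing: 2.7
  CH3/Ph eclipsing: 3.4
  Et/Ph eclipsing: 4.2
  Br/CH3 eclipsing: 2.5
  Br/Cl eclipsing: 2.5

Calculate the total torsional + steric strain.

This conformer (eclipsed): H(0°)/Cl(0°) eclipsed 1.2; Br(120°)/CH3(120°) eclipsed 2.5; Ph(240°)/Et(240°) eclipsed 4.2 → 7.9 kcal/mol.

7.9 kcal/mol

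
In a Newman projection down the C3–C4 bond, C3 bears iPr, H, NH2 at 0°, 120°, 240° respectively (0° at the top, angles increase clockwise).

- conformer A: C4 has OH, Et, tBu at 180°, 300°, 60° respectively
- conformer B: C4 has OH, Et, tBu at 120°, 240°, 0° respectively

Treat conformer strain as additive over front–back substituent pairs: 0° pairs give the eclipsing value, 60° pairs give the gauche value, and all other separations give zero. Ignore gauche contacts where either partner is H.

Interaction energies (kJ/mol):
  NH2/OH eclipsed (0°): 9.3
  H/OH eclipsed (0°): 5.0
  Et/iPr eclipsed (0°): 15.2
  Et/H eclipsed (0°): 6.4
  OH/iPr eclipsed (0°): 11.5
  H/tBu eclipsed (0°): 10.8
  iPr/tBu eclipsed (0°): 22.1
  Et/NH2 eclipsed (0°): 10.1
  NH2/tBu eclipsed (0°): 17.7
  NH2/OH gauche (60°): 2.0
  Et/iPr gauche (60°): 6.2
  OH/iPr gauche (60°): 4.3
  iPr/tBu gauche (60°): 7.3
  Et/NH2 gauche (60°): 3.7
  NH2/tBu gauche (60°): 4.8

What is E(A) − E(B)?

A (staggered): iPr(0°)/Et(300°) gauche 6.2; iPr(0°)/tBu(60°) gauche 7.3; NH2(240°)/OH(180°) gauche 2.0; NH2(240°)/Et(300°) gauche 3.7 → 19.2 kJ/mol.
B (eclipsed): iPr(0°)/tBu(0°) eclipsed 22.1; H(120°)/OH(120°) eclipsed 5.0; NH2(240°)/Et(240°) eclipsed 10.1 → 37.2 kJ/mol.
E(A) − E(B) = 19.2 − 37.2 = -18.0 kJ/mol.

-18.0 kJ/mol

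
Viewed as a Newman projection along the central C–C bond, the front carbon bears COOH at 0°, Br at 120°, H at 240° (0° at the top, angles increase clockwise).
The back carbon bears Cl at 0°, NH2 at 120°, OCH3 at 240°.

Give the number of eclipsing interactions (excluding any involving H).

Non-H eclipsing pairs: COOH(0°)/Cl(0°); Br(120°)/NH2(120°) — 2 interactions.

2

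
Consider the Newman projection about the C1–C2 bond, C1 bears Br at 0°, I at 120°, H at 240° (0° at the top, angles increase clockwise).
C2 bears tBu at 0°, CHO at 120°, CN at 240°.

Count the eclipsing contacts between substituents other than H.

2

Non-H eclipsing pairs: Br(0°)/tBu(0°); I(120°)/CHO(120°) — 2 interactions.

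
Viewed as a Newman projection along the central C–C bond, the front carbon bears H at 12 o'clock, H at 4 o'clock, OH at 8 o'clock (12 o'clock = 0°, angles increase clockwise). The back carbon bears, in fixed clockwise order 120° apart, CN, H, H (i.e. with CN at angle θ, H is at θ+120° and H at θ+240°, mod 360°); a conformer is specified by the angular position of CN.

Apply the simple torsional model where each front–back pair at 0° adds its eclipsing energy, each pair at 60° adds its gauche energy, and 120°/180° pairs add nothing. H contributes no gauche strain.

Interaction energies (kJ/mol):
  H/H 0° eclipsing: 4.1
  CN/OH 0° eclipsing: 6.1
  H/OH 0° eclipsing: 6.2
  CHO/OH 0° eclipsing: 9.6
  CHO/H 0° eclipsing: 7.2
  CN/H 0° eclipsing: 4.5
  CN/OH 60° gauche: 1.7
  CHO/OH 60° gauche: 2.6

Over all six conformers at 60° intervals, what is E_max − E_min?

14.8 kJ/mol

CN at 0° (eclipsed): H–CN eclipsed, H–H eclipsed, OH–H eclipsed; 4.5 + 4.1 + 6.2 = 14.8 kJ/mol.
CN at 60° (staggered): no non-H gauche contacts → 0.0 kJ/mol.
CN at 120° (eclipsed): H–H eclipsed, H–CN eclipsed, OH–H eclipsed; 4.1 + 4.5 + 6.2 = 14.8 kJ/mol.
CN at 180° (staggered): OH–CN gauche; 1.7 = 1.7 kJ/mol.
CN at 240° (eclipsed): H–H eclipsed, H–H eclipsed, OH–CN eclipsed; 4.1 + 4.1 + 6.1 = 14.3 kJ/mol.
CN at 300° (staggered): OH–CN gauche; 1.7 = 1.7 kJ/mol.
Max at 0° (14.8 kJ/mol), min at 60° (0.0 kJ/mol); barrier = 14.8 kJ/mol.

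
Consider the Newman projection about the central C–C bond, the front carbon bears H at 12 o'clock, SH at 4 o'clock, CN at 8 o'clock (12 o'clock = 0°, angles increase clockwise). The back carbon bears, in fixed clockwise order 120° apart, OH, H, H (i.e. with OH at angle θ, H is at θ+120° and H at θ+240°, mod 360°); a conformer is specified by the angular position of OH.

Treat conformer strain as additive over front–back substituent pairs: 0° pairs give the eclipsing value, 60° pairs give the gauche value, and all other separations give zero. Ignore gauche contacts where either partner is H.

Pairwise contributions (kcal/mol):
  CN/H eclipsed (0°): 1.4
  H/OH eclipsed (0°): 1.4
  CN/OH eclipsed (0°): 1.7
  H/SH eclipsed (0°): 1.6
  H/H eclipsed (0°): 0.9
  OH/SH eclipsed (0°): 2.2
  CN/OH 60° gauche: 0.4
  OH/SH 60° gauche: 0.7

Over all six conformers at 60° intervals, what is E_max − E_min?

4.1 kcal/mol

OH at 0° (eclipsed): H(0°)/OH(0°) eclipsed 1.4; SH(120°)/H(120°) eclipsed 1.6; CN(240°)/H(240°) eclipsed 1.4 → 4.4 kcal/mol.
OH at 60° (staggered): SH(120°)/OH(60°) gauche 0.7 → 0.7 kcal/mol.
OH at 120° (eclipsed): H(0°)/H(0°) eclipsed 0.9; SH(120°)/OH(120°) eclipsed 2.2; CN(240°)/H(240°) eclipsed 1.4 → 4.5 kcal/mol.
OH at 180° (staggered): SH(120°)/OH(180°) gauche 0.7; CN(240°)/OH(180°) gauche 0.4 → 1.1 kcal/mol.
OH at 240° (eclipsed): H(0°)/H(0°) eclipsed 0.9; SH(120°)/H(120°) eclipsed 1.6; CN(240°)/OH(240°) eclipsed 1.7 → 4.2 kcal/mol.
OH at 300° (staggered): CN(240°)/OH(300°) gauche 0.4 → 0.4 kcal/mol.
Max at 120° (4.5 kcal/mol), min at 300° (0.4 kcal/mol); barrier = 4.1 kcal/mol.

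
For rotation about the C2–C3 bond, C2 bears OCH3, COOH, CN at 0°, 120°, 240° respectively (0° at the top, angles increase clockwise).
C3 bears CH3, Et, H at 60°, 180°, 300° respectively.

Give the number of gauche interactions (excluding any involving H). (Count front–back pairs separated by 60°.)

Non-H gauche pairs: OCH3(0°)/CH3(60°); COOH(120°)/CH3(60°); COOH(120°)/Et(180°); CN(240°)/Et(180°) — 4 interactions.

4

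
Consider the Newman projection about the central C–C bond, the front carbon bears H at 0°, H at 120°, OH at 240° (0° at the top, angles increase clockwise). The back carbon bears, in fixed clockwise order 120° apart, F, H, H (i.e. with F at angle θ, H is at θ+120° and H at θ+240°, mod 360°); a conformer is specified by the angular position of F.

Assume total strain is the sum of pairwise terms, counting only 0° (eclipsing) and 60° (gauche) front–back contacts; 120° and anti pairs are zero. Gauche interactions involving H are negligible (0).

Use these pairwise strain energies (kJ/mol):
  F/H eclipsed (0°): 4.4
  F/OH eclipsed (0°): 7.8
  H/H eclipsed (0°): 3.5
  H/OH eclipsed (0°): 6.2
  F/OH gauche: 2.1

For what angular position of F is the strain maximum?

F at 0° (eclipsed): H–F eclipsed, H–H eclipsed, OH–H eclipsed; 4.4 + 3.5 + 6.2 = 14.1 kJ/mol.
F at 60° (staggered): no non-H gauche contacts → 0.0 kJ/mol.
F at 120° (eclipsed): H–H eclipsed, H–F eclipsed, OH–H eclipsed; 3.5 + 4.4 + 6.2 = 14.1 kJ/mol.
F at 180° (staggered): OH–F gauche; 2.1 = 2.1 kJ/mol.
F at 240° (eclipsed): H–H eclipsed, H–H eclipsed, OH–F eclipsed; 3.5 + 3.5 + 7.8 = 14.8 kJ/mol.
F at 300° (staggered): OH–F gauche; 2.1 = 2.1 kJ/mol.
The maximum (14.8 kJ/mol) occurs with F at 240°.

240°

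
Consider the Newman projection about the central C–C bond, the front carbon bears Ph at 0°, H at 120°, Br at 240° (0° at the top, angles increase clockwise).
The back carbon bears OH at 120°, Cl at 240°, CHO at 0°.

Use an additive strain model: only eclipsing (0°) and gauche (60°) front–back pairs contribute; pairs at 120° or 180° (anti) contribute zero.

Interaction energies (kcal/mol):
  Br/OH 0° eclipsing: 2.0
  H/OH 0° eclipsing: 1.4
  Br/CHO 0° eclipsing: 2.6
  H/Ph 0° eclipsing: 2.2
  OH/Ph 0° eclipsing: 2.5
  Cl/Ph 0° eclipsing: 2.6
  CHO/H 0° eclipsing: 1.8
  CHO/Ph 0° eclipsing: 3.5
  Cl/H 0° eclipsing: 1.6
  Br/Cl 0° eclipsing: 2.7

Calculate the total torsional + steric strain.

7.6 kcal/mol

This conformer (eclipsed): Ph–CHO eclipsed, H–OH eclipsed, Br–Cl eclipsed; 3.5 + 1.4 + 2.7 = 7.6 kcal/mol.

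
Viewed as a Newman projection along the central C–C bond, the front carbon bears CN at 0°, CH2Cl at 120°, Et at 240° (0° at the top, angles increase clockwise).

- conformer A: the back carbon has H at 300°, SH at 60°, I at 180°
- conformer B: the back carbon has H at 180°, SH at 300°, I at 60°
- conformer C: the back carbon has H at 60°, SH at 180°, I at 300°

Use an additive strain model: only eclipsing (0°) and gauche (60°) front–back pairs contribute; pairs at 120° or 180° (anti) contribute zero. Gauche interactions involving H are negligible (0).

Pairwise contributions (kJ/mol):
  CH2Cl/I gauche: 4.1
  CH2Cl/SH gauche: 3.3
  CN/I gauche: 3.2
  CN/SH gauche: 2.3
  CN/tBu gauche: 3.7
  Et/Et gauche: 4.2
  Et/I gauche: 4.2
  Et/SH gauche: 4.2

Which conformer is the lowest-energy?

A is staggered. CN at 0° is gauche with SH at 60° (2.3); CH2Cl at 120° is gauche with SH at 60° (3.3); CH2Cl at 120° is gauche with I at 180° (4.1); Et at 240° is gauche with I at 180° (4.2). Total 13.9 kJ/mol.
B is staggered. CN at 0° is gauche with SH at 300° (2.3); CN at 0° is gauche with I at 60° (3.2); CH2Cl at 120° is gauche with I at 60° (4.1); Et at 240° is gauche with SH at 300° (4.2). Total 13.8 kJ/mol.
C is staggered. CN at 0° is gauche with I at 300° (3.2); CH2Cl at 120° is gauche with SH at 180° (3.3); Et at 240° is gauche with SH at 180° (4.2); Et at 240° is gauche with I at 300° (4.2). Total 14.9 kJ/mol.
B has the lowest total (13.8 kJ/mol).

B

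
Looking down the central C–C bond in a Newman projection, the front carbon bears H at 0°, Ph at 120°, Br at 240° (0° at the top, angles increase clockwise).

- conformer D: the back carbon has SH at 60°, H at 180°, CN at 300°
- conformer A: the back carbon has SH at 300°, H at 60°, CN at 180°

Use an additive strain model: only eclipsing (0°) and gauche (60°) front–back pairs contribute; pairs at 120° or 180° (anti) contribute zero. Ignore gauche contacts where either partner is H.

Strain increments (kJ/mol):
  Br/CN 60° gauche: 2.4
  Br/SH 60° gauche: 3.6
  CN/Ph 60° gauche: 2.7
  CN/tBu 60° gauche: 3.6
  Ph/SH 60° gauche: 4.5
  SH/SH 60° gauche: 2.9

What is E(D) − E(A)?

D (staggered): Ph(120°)/SH(60°) gauche 4.5; Br(240°)/CN(300°) gauche 2.4 → 6.9 kJ/mol.
A (staggered): Ph(120°)/CN(180°) gauche 2.7; Br(240°)/SH(300°) gauche 3.6; Br(240°)/CN(180°) gauche 2.4 → 8.7 kJ/mol.
E(D) − E(A) = 6.9 − 8.7 = -1.8 kJ/mol.

-1.8 kJ/mol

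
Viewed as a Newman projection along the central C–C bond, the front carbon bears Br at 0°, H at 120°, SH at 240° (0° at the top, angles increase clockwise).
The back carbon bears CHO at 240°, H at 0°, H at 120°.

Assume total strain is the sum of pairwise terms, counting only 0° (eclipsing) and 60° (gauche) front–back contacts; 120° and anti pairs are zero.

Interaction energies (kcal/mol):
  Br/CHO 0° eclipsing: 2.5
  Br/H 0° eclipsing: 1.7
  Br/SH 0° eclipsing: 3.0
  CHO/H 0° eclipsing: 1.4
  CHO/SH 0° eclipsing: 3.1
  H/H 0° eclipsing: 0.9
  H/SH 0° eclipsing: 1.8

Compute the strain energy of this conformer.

5.7 kcal/mol

This conformer (eclipsed): Br–H eclipsed, H–H eclipsed, SH–CHO eclipsed; 1.7 + 0.9 + 3.1 = 5.7 kcal/mol.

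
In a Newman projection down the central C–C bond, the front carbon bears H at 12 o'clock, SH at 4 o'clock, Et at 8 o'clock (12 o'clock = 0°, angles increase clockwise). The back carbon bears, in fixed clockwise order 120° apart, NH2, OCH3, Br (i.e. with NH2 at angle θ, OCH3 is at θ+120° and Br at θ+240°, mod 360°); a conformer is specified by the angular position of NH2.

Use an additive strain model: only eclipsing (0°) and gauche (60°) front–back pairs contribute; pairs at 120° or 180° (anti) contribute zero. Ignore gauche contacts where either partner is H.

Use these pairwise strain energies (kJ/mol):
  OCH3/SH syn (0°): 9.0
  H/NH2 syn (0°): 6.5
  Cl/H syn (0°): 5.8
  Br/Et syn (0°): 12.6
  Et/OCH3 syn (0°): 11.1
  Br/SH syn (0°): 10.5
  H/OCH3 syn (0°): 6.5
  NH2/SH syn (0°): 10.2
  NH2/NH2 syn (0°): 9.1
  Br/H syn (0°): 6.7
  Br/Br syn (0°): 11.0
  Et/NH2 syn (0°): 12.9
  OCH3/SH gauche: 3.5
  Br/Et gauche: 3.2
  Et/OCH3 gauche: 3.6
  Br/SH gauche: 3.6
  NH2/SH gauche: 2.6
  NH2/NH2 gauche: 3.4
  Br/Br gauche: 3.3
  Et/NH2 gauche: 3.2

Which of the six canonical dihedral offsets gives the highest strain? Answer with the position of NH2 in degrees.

240°

NH2 at 0° is eclipsed. H at 0° is eclipsed with NH2 at 0° (6.5); SH at 120° is eclipsed with OCH3 at 120° (9.0); Et at 240° is eclipsed with Br at 240° (12.6). Total 28.1 kJ/mol.
NH2 at 60° is staggered. SH at 120° is gauche with NH2 at 60° (2.6); SH at 120° is gauche with OCH3 at 180° (3.5); Et at 240° is gauche with OCH3 at 180° (3.6); Et at 240° is gauche with Br at 300° (3.2). Total 12.9 kJ/mol.
NH2 at 120° is eclipsed. H at 0° is eclipsed with Br at 0° (6.7); SH at 120° is eclipsed with NH2 at 120° (10.2); Et at 240° is eclipsed with OCH3 at 240° (11.1). Total 28.0 kJ/mol.
NH2 at 180° is staggered. SH at 120° is gauche with NH2 at 180° (2.6); SH at 120° is gauche with Br at 60° (3.6); Et at 240° is gauche with NH2 at 180° (3.2); Et at 240° is gauche with OCH3 at 300° (3.6). Total 13.0 kJ/mol.
NH2 at 240° is eclipsed. H at 0° is eclipsed with OCH3 at 0° (6.5); SH at 120° is eclipsed with Br at 120° (10.5); Et at 240° is eclipsed with NH2 at 240° (12.9). Total 29.9 kJ/mol.
NH2 at 300° is staggered. SH at 120° is gauche with OCH3 at 60° (3.5); SH at 120° is gauche with Br at 180° (3.6); Et at 240° is gauche with NH2 at 300° (3.2); Et at 240° is gauche with Br at 180° (3.2). Total 13.5 kJ/mol.
The maximum (29.9 kJ/mol) occurs with NH2 at 240°.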